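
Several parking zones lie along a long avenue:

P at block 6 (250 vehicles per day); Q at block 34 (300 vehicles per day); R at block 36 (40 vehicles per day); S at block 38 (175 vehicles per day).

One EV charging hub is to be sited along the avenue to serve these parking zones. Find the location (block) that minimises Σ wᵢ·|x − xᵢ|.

x = 34

For a sum of weighted absolute distances on a line, the optimum is the weighted median (not the mean). Total weight W = 765; half-weight = 382.5.
Sort by position and accumulate weight:
  block 6 (P, w=250) → cum 250
  block 34 (Q, w=300) → cum 550  ≥ 382.5 → median here
  block 36 (R, w=40) → cum 590
  block 38 (S, w=175) → cum 765
Optimal location: block 34.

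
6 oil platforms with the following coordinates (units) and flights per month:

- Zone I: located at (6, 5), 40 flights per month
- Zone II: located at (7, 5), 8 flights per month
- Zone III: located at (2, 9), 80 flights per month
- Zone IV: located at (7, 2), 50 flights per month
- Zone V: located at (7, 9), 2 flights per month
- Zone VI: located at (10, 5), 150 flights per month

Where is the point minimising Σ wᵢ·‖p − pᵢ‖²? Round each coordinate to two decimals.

The minimiser of Σwᵢ‖p−pᵢ‖² is the weighted centroid p* = (Σwᵢpᵢ)/(Σwᵢ).
Σwᵢ = 330.
Σwᵢxᵢ = 40·6 + 8·7 + 80·2 + 50·7 + 2·7 + 150·10 = 2320.
Σwᵢyᵢ = 40·5 + 8·5 + 80·9 + 50·2 + 2·9 + 150·5 = 1828.
x* = 2320/330 = 7.03, y* = 1828/330 = 5.54.

(7.03, 5.54)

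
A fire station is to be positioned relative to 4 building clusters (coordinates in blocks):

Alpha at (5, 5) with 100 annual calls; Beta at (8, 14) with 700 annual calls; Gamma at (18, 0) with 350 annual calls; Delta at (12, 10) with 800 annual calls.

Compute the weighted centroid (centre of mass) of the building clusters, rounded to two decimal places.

The minimiser of Σwᵢ‖p−pᵢ‖² is the weighted centroid p* = (Σwᵢpᵢ)/(Σwᵢ).
Σwᵢ = 1950.
Σwᵢxᵢ = 100·5 + 700·8 + 350·18 + 800·12 = 22000.
Σwᵢyᵢ = 100·5 + 700·14 + 350·0 + 800·10 = 18300.
x* = 22000/1950 = 11.28, y* = 18300/1950 = 9.38.

(11.28, 9.38)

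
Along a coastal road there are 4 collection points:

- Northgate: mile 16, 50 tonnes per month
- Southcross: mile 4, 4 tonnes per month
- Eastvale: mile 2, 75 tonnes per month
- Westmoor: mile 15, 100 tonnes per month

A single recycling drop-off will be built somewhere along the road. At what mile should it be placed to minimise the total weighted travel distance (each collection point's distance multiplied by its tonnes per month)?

For a sum of weighted absolute distances on a line, the optimum is the weighted median (not the mean). Total weight W = 229; half-weight = 114.5.
Sort by position and accumulate weight:
  mile 2 (Eastvale, w=75) → cum 75
  mile 4 (Southcross, w=4) → cum 79
  mile 15 (Westmoor, w=100) → cum 179  ≥ 114.5 → median here
  mile 16 (Northgate, w=50) → cum 229
Optimal location: mile 15.

x = 15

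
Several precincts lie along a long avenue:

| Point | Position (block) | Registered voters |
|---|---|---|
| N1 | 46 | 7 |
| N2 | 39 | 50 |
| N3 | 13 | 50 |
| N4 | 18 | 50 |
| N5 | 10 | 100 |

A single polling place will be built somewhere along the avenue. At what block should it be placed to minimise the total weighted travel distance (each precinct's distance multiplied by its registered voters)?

x = 13

For a sum of weighted absolute distances on a line, the optimum is the weighted median (not the mean). Total weight W = 257; half-weight = 128.5.
Sort by position and accumulate weight:
  block 10 (N5, w=100) → cum 100
  block 13 (N3, w=50) → cum 150  ≥ 128.5 → median here
  block 18 (N4, w=50) → cum 200
  block 39 (N2, w=50) → cum 250
  block 46 (N1, w=7) → cum 257
Optimal location: block 13.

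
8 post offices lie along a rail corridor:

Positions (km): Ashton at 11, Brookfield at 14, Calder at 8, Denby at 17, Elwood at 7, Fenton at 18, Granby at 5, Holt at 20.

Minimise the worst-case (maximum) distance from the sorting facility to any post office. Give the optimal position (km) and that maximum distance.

The 1-center on a line is the midpoint of the two extreme points: leftmost at 5, rightmost at 20.
Optimal location = (5 + 20)/2 = 12.5; maximum distance = (20 − 5)/2 = 7.5.

location 12.5, max distance 7.5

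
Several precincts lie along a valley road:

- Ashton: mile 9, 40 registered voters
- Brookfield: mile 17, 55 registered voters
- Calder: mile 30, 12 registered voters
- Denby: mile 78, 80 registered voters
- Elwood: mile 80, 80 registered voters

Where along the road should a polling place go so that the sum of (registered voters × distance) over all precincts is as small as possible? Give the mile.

For a sum of weighted absolute distances on a line, the optimum is the weighted median (not the mean). Total weight W = 267; half-weight = 133.5.
Sort by position and accumulate weight:
  mile 9 (Ashton, w=40) → cum 40
  mile 17 (Brookfield, w=55) → cum 95
  mile 30 (Calder, w=12) → cum 107
  mile 78 (Denby, w=80) → cum 187  ≥ 133.5 → median here
  mile 80 (Elwood, w=80) → cum 267
Optimal location: mile 78.

x = 78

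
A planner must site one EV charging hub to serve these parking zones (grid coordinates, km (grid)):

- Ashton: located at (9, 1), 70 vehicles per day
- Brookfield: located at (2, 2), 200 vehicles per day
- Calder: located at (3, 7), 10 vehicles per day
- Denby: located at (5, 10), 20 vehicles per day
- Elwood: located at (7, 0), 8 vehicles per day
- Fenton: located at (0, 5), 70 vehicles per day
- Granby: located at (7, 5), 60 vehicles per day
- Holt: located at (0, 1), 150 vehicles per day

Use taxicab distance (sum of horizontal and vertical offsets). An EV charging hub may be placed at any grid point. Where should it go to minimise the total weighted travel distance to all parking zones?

Manhattan distance separates: Σwᵢ(|x−xᵢ|+|y−yᵢ|) = Σwᵢ|x−xᵢ| + Σwᵢ|y−yᵢ|, so x and y are optimised independently as 1-D weighted medians.
Total weight W = 588; half = 294.
x-coordinate, sorted with cumulative weight:
  x=0 (Fenton, w=70) cum 70
  x=0 (Holt, w=150) cum 220
  x=2 (Brookfield, w=200) cum 420  ← median
  x=3 (Calder, w=10) cum 430
  x=5 (Denby, w=20) cum 450
  x=7 (Elwood, w=8) cum 458
  x=7 (Granby, w=60) cum 518
  x=9 (Ashton, w=70) cum 588
⇒ x* = 2
y-coordinate, sorted with cumulative weight:
  y=0 (Elwood, w=8) cum 8
  y=1 (Ashton, w=70) cum 78
  y=1 (Holt, w=150) cum 228
  y=2 (Brookfield, w=200) cum 428  ← median
  y=5 (Fenton, w=70) cum 498
  y=5 (Granby, w=60) cum 558
  y=7 (Calder, w=10) cum 568
  y=10 (Denby, w=20) cum 588
⇒ y* = 2

(2, 2)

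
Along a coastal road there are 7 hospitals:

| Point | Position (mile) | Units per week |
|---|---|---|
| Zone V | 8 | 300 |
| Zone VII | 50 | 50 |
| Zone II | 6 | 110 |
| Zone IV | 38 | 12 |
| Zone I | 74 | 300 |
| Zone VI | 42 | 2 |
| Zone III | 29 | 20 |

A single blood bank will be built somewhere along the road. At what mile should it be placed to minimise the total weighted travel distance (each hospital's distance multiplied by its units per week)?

x = 8

For a sum of weighted absolute distances on a line, the optimum is the weighted median (not the mean). Total weight W = 794; half-weight = 397.
Sort by position and accumulate weight:
  mile 6 (Zone II, w=110) → cum 110
  mile 8 (Zone V, w=300) → cum 410  ≥ 397 → median here
  mile 29 (Zone III, w=20) → cum 430
  mile 38 (Zone IV, w=12) → cum 442
  mile 42 (Zone VI, w=2) → cum 444
  mile 50 (Zone VII, w=50) → cum 494
  mile 74 (Zone I, w=300) → cum 794
Optimal location: mile 8.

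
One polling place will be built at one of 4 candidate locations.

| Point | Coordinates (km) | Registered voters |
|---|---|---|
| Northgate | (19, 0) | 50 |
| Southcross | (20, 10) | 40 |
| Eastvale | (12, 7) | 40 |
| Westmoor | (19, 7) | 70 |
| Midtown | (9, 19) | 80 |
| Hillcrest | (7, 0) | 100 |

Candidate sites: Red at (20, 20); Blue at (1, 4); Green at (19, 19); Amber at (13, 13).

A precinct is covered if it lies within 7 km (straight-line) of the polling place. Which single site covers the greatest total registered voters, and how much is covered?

Amber, covering 40

Coverage radius r = 7 km; a point is covered iff (Δx)²+(Δy)² ≤ 7² = 49.
  Red (20, 20): covers {none} → 0
  Blue (1, 4): covers {none} → 0
  Green (19, 19): covers {none} → 0
  Amber (13, 13): covers {Eastvale} → 40
Maximum coverage at Amber: 40 registered voters.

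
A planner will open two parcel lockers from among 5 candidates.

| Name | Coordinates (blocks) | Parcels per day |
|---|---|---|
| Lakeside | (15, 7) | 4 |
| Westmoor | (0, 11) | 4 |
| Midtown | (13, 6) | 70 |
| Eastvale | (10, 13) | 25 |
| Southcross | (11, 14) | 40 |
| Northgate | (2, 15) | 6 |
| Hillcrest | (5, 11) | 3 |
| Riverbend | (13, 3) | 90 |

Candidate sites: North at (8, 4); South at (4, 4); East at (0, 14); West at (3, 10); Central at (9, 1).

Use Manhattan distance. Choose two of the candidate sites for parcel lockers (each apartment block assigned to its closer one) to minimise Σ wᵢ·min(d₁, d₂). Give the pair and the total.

Evaluate every pair (each demand assigned to the nearer of the two):
  {North, East}: total = 1839
  {North, West}: total = 1861
  {East, Central}: total = 1987
  {West, Central}: total = 2009
  {North, South}: total = 2011
  {North, Central}: total = 2057
  {South, Central}: total = 2289
  {South, East}: total = 2495
  {South, West}: total = 2517
  {East, West}: total = 3299
Best pair: {North, East} with total 1839.

{North, East}, total 1839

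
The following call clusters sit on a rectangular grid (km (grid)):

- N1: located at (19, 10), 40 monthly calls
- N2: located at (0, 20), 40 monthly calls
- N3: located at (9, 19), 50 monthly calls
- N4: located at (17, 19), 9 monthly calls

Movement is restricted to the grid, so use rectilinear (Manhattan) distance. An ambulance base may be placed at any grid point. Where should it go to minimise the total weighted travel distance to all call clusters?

Manhattan distance separates: Σwᵢ(|x−xᵢ|+|y−yᵢ|) = Σwᵢ|x−xᵢ| + Σwᵢ|y−yᵢ|, so x and y are optimised independently as 1-D weighted medians.
Total weight W = 139; half = 69.5.
x-coordinate, sorted with cumulative weight:
  x=0 (N2, w=40) cum 40
  x=9 (N3, w=50) cum 90  ← median
  x=17 (N4, w=9) cum 99
  x=19 (N1, w=40) cum 139
⇒ x* = 9
y-coordinate, sorted with cumulative weight:
  y=10 (N1, w=40) cum 40
  y=19 (N3, w=50) cum 90  ← median
  y=19 (N4, w=9) cum 99
  y=20 (N2, w=40) cum 139
⇒ y* = 19

(9, 19)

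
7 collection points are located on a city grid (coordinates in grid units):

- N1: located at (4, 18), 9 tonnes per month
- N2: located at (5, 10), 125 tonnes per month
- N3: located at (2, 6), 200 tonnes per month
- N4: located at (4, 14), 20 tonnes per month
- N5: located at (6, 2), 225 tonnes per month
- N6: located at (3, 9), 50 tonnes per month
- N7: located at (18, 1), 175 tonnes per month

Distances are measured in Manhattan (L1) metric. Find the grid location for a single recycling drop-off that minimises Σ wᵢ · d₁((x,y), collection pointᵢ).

Manhattan distance separates: Σwᵢ(|x−xᵢ|+|y−yᵢ|) = Σwᵢ|x−xᵢ| + Σwᵢ|y−yᵢ|, so x and y are optimised independently as 1-D weighted medians.
Total weight W = 804; half = 402.
x-coordinate, sorted with cumulative weight:
  x=2 (N3, w=200) cum 200
  x=3 (N6, w=50) cum 250
  x=4 (N1, w=9) cum 259
  x=4 (N4, w=20) cum 279
  x=5 (N2, w=125) cum 404  ← median
  x=6 (N5, w=225) cum 629
  x=18 (N7, w=175) cum 804
⇒ x* = 5
y-coordinate, sorted with cumulative weight:
  y=1 (N7, w=175) cum 175
  y=2 (N5, w=225) cum 400
  y=6 (N3, w=200) cum 600  ← median
  y=9 (N6, w=50) cum 650
  y=10 (N2, w=125) cum 775
  y=14 (N4, w=20) cum 795
  y=18 (N1, w=9) cum 804
⇒ y* = 6

(5, 6)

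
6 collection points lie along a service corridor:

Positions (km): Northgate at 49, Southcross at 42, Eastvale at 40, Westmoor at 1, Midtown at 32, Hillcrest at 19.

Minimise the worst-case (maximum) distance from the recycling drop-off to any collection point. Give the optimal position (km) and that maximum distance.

location 25, max distance 24

The 1-center on a line is the midpoint of the two extreme points: leftmost at 1, rightmost at 49.
Optimal location = (1 + 49)/2 = 25; maximum distance = (49 − 1)/2 = 24.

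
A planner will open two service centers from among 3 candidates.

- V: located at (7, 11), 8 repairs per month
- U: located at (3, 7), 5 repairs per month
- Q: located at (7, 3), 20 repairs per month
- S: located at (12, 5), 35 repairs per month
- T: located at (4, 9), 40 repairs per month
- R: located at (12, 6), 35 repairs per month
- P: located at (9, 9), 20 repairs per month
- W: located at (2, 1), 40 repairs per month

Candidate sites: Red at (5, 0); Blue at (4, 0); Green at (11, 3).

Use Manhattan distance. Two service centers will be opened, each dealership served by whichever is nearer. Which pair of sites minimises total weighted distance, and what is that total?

Evaluate every pair (each demand assigned to the nearer of the two):
  {Blue, Green}: total = 1101
  {Red, Green}: total = 1186
  {Red, Blue}: total = 1859
Best pair: {Blue, Green} with total 1101.

{Blue, Green}, total 1101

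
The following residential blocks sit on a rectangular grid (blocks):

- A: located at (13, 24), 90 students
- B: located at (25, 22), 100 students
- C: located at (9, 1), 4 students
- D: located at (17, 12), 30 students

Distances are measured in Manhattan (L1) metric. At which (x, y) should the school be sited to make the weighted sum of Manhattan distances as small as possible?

(17, 22)

Manhattan distance separates: Σwᵢ(|x−xᵢ|+|y−yᵢ|) = Σwᵢ|x−xᵢ| + Σwᵢ|y−yᵢ|, so x and y are optimised independently as 1-D weighted medians.
Total weight W = 224; half = 112.
x-coordinate, sorted with cumulative weight:
  x=9 (C, w=4) cum 4
  x=13 (A, w=90) cum 94
  x=17 (D, w=30) cum 124  ← median
  x=25 (B, w=100) cum 224
⇒ x* = 17
y-coordinate, sorted with cumulative weight:
  y=1 (C, w=4) cum 4
  y=12 (D, w=30) cum 34
  y=22 (B, w=100) cum 134  ← median
  y=24 (A, w=90) cum 224
⇒ y* = 22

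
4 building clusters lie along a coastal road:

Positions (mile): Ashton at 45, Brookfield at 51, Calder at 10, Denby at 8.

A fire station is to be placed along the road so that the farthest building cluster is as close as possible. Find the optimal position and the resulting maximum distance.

The 1-center on a line is the midpoint of the two extreme points: leftmost at 8, rightmost at 51.
Optimal location = (8 + 51)/2 = 29.5; maximum distance = (51 − 8)/2 = 21.5.

location 29.5, max distance 21.5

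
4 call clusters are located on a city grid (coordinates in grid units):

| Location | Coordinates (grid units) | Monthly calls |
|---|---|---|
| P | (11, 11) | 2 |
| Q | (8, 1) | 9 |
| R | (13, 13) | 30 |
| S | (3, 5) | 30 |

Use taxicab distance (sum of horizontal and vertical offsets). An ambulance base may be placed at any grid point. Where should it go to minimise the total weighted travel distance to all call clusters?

(8, 5)

Manhattan distance separates: Σwᵢ(|x−xᵢ|+|y−yᵢ|) = Σwᵢ|x−xᵢ| + Σwᵢ|y−yᵢ|, so x and y are optimised independently as 1-D weighted medians.
Total weight W = 71; half = 35.5.
x-coordinate, sorted with cumulative weight:
  x=3 (S, w=30) cum 30
  x=8 (Q, w=9) cum 39  ← median
  x=11 (P, w=2) cum 41
  x=13 (R, w=30) cum 71
⇒ x* = 8
y-coordinate, sorted with cumulative weight:
  y=1 (Q, w=9) cum 9
  y=5 (S, w=30) cum 39  ← median
  y=11 (P, w=2) cum 41
  y=13 (R, w=30) cum 71
⇒ y* = 5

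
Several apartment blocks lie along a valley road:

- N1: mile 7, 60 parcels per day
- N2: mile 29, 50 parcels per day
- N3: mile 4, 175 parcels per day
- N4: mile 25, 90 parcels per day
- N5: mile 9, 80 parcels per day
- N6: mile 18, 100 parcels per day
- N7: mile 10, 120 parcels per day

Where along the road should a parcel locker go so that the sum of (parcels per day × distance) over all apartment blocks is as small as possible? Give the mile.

For a sum of weighted absolute distances on a line, the optimum is the weighted median (not the mean). Total weight W = 675; half-weight = 337.5.
Sort by position and accumulate weight:
  mile 4 (N3, w=175) → cum 175
  mile 7 (N1, w=60) → cum 235
  mile 9 (N5, w=80) → cum 315
  mile 10 (N7, w=120) → cum 435  ≥ 337.5 → median here
  mile 18 (N6, w=100) → cum 535
  mile 25 (N4, w=90) → cum 625
  mile 29 (N2, w=50) → cum 675
Optimal location: mile 10.

x = 10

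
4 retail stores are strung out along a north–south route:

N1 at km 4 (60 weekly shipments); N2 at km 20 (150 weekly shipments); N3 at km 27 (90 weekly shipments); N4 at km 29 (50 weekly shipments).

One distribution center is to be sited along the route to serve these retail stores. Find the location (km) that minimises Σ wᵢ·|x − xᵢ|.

x = 20

For a sum of weighted absolute distances on a line, the optimum is the weighted median (not the mean). Total weight W = 350; half-weight = 175.
Sort by position and accumulate weight:
  km 4 (N1, w=60) → cum 60
  km 20 (N2, w=150) → cum 210  ≥ 175 → median here
  km 27 (N3, w=90) → cum 300
  km 29 (N4, w=50) → cum 350
Optimal location: km 20.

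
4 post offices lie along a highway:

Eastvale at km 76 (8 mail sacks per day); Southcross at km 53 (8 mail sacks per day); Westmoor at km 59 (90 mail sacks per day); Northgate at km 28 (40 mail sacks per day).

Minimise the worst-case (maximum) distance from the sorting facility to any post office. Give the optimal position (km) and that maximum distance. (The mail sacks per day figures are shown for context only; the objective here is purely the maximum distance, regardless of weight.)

The 1-center on a line is the midpoint of the two extreme points: leftmost at 28, rightmost at 76.
Optimal location = (28 + 76)/2 = 52; maximum distance = (76 − 28)/2 = 24.

location 52, max distance 24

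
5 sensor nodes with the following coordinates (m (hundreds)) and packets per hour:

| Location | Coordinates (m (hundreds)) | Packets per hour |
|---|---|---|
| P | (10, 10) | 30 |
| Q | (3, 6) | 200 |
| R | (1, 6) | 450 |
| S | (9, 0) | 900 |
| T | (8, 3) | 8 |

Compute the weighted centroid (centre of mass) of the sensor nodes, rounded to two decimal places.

The minimiser of Σwᵢ‖p−pᵢ‖² is the weighted centroid p* = (Σwᵢpᵢ)/(Σwᵢ).
Σwᵢ = 1588.
Σwᵢxᵢ = 30·10 + 200·3 + 450·1 + 900·9 + 8·8 = 9514.
Σwᵢyᵢ = 30·10 + 200·6 + 450·6 + 900·0 + 8·3 = 4224.
x* = 9514/1588 = 5.99, y* = 4224/1588 = 2.66.

(5.99, 2.66)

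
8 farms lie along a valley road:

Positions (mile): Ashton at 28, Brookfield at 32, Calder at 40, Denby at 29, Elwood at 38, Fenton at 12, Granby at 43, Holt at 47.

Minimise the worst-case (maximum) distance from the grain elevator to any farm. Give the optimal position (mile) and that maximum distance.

location 29.5, max distance 17.5

The 1-center on a line is the midpoint of the two extreme points: leftmost at 12, rightmost at 47.
Optimal location = (12 + 47)/2 = 29.5; maximum distance = (47 − 12)/2 = 17.5.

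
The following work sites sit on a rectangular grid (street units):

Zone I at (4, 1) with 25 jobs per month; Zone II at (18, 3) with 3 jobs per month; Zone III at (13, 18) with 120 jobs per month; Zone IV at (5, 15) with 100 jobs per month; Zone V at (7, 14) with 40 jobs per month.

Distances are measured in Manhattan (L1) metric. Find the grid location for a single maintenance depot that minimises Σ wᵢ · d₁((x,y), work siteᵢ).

Manhattan distance separates: Σwᵢ(|x−xᵢ|+|y−yᵢ|) = Σwᵢ|x−xᵢ| + Σwᵢ|y−yᵢ|, so x and y are optimised independently as 1-D weighted medians.
Total weight W = 288; half = 144.
x-coordinate, sorted with cumulative weight:
  x=4 (Zone I, w=25) cum 25
  x=5 (Zone IV, w=100) cum 125
  x=7 (Zone V, w=40) cum 165  ← median
  x=13 (Zone III, w=120) cum 285
  x=18 (Zone II, w=3) cum 288
⇒ x* = 7
y-coordinate, sorted with cumulative weight:
  y=1 (Zone I, w=25) cum 25
  y=3 (Zone II, w=3) cum 28
  y=14 (Zone V, w=40) cum 68
  y=15 (Zone IV, w=100) cum 168  ← median
  y=18 (Zone III, w=120) cum 288
⇒ y* = 15

(7, 15)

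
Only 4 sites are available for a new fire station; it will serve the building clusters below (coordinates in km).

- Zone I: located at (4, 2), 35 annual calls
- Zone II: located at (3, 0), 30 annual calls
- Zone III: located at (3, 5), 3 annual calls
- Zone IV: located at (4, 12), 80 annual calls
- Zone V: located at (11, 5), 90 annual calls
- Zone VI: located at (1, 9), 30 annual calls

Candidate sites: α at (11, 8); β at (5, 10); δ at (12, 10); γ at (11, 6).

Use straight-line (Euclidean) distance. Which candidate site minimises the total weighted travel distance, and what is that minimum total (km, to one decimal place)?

Total weighted distance at each candidate:
  α (11, 8): total = 1904.2
  β (5, 10): total = 1609.8
  δ (12, 10): total = 2280.4
  γ (11, 6): total = 1747.1
Minimum is at β with total 1609.8 km.

β, total 1609.8 km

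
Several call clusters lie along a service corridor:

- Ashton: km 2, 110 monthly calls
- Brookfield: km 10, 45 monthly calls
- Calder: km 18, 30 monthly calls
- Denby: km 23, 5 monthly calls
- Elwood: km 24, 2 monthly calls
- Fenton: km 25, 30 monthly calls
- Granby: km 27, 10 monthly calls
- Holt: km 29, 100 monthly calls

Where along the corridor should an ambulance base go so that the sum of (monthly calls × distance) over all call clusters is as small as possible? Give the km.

For a sum of weighted absolute distances on a line, the optimum is the weighted median (not the mean). Total weight W = 332; half-weight = 166.
Sort by position and accumulate weight:
  km 2 (Ashton, w=110) → cum 110
  km 10 (Brookfield, w=45) → cum 155
  km 18 (Calder, w=30) → cum 185  ≥ 166 → median here
  km 23 (Denby, w=5) → cum 190
  km 24 (Elwood, w=2) → cum 192
  km 25 (Fenton, w=30) → cum 222
  km 27 (Granby, w=10) → cum 232
  km 29 (Holt, w=100) → cum 332
Optimal location: km 18.

x = 18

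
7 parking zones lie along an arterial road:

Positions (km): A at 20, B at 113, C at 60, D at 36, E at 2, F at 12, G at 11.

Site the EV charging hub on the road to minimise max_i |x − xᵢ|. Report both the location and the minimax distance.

The 1-center on a line is the midpoint of the two extreme points: leftmost at 2, rightmost at 113.
Optimal location = (2 + 113)/2 = 57.5; maximum distance = (113 − 2)/2 = 55.5.

location 57.5, max distance 55.5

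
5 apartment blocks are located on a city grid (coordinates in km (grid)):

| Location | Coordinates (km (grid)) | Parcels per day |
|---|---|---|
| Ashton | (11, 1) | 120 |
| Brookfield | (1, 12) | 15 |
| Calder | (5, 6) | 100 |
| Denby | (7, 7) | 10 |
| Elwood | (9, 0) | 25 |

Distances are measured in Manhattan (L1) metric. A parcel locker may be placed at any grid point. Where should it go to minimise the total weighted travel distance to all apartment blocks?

(9, 1)

Manhattan distance separates: Σwᵢ(|x−xᵢ|+|y−yᵢ|) = Σwᵢ|x−xᵢ| + Σwᵢ|y−yᵢ|, so x and y are optimised independently as 1-D weighted medians.
Total weight W = 270; half = 135.
x-coordinate, sorted with cumulative weight:
  x=1 (Brookfield, w=15) cum 15
  x=5 (Calder, w=100) cum 115
  x=7 (Denby, w=10) cum 125
  x=9 (Elwood, w=25) cum 150  ← median
  x=11 (Ashton, w=120) cum 270
⇒ x* = 9
y-coordinate, sorted with cumulative weight:
  y=0 (Elwood, w=25) cum 25
  y=1 (Ashton, w=120) cum 145  ← median
  y=6 (Calder, w=100) cum 245
  y=7 (Denby, w=10) cum 255
  y=12 (Brookfield, w=15) cum 270
⇒ y* = 1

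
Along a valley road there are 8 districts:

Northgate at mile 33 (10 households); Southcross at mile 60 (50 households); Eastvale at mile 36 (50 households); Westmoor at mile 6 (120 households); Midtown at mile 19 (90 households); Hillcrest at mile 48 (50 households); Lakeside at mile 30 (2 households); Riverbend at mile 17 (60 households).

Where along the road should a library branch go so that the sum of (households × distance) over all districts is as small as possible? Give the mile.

x = 19

For a sum of weighted absolute distances on a line, the optimum is the weighted median (not the mean). Total weight W = 432; half-weight = 216.
Sort by position and accumulate weight:
  mile 6 (Westmoor, w=120) → cum 120
  mile 17 (Riverbend, w=60) → cum 180
  mile 19 (Midtown, w=90) → cum 270  ≥ 216 → median here
  mile 30 (Lakeside, w=2) → cum 272
  mile 33 (Northgate, w=10) → cum 282
  mile 36 (Eastvale, w=50) → cum 332
  mile 48 (Hillcrest, w=50) → cum 382
  mile 60 (Southcross, w=50) → cum 432
Optimal location: mile 19.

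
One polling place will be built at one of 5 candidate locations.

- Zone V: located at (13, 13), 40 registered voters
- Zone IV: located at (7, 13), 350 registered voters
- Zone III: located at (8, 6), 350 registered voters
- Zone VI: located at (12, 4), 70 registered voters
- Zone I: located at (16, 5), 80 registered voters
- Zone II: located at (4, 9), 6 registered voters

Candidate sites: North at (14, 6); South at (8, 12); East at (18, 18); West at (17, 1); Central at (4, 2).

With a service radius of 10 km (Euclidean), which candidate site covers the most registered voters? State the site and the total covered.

North, covering 890

Coverage radius r = 10 km; a point is covered iff (Δx)²+(Δy)² ≤ 10² = 100.
  North (14, 6): covers {Zone V, Zone IV, Zone III, Zone VI, Zone I} → 890
  South (8, 12): covers {Zone V, Zone IV, Zone III, Zone VI, Zone II} → 816
  East (18, 18): covers {Zone V} → 40
  West (17, 1): covers {Zone VI, Zone I} → 150
  Central (4, 2): covers {Zone III, Zone VI, Zone II} → 426
Maximum coverage at North: 890 registered voters.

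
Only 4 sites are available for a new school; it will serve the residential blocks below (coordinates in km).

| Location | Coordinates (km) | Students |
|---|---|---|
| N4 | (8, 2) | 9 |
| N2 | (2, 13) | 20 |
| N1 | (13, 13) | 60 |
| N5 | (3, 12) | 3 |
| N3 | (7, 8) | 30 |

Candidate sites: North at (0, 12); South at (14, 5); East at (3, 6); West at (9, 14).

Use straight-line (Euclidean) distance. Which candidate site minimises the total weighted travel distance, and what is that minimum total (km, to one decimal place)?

Total weighted distance at each candidate:
  North (0, 12): total = 1193.1
  South (14, 5): total = 1100.1
  East (3, 6): total = 1083.6
  West (9, 14): total = 705.9
Minimum is at West with total 705.9 km.

West, total 705.9 km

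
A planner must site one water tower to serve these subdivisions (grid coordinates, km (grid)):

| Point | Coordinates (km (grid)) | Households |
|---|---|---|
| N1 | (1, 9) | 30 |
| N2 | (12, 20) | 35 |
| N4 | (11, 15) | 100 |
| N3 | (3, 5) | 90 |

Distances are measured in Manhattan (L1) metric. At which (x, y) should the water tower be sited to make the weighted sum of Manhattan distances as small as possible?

Manhattan distance separates: Σwᵢ(|x−xᵢ|+|y−yᵢ|) = Σwᵢ|x−xᵢ| + Σwᵢ|y−yᵢ|, so x and y are optimised independently as 1-D weighted medians.
Total weight W = 255; half = 127.5.
x-coordinate, sorted with cumulative weight:
  x=1 (N1, w=30) cum 30
  x=3 (N3, w=90) cum 120
  x=11 (N4, w=100) cum 220  ← median
  x=12 (N2, w=35) cum 255
⇒ x* = 11
y-coordinate, sorted with cumulative weight:
  y=5 (N3, w=90) cum 90
  y=9 (N1, w=30) cum 120
  y=15 (N4, w=100) cum 220  ← median
  y=20 (N2, w=35) cum 255
⇒ y* = 15

(11, 15)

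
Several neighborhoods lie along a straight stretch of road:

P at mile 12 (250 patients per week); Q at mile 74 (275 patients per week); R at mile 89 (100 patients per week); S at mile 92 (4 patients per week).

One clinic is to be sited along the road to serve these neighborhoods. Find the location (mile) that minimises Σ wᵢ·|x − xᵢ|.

x = 74

For a sum of weighted absolute distances on a line, the optimum is the weighted median (not the mean). Total weight W = 629; half-weight = 314.5.
Sort by position and accumulate weight:
  mile 12 (P, w=250) → cum 250
  mile 74 (Q, w=275) → cum 525  ≥ 314.5 → median here
  mile 89 (R, w=100) → cum 625
  mile 92 (S, w=4) → cum 629
Optimal location: mile 74.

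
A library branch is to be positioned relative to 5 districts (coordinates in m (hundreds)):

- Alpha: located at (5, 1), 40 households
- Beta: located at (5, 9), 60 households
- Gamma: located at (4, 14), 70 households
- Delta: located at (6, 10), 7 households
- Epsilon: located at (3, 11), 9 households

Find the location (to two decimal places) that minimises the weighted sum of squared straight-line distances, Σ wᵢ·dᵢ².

(4.56, 9.30)

The minimiser of Σwᵢ‖p−pᵢ‖² is the weighted centroid p* = (Σwᵢpᵢ)/(Σwᵢ).
Σwᵢ = 186.
Σwᵢxᵢ = 40·5 + 60·5 + 70·4 + 7·6 + 9·3 = 849.
Σwᵢyᵢ = 40·1 + 60·9 + 70·14 + 7·10 + 9·11 = 1729.
x* = 849/186 = 4.56, y* = 1729/186 = 9.30.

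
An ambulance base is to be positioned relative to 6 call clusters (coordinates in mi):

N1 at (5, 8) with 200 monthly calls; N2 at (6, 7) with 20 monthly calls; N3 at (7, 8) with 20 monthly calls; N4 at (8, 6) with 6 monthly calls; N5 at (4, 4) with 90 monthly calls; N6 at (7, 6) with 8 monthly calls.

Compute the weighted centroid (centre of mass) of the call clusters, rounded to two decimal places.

The minimiser of Σwᵢ‖p−pᵢ‖² is the weighted centroid p* = (Σwᵢpᵢ)/(Σwᵢ).
Σwᵢ = 344.
Σwᵢxᵢ = 200·5 + 20·6 + 20·7 + 6·8 + 90·4 + 8·7 = 1724.
Σwᵢyᵢ = 200·8 + 20·7 + 20·8 + 6·6 + 90·4 + 8·6 = 2344.
x* = 1724/344 = 5.01, y* = 2344/344 = 6.81.

(5.01, 6.81)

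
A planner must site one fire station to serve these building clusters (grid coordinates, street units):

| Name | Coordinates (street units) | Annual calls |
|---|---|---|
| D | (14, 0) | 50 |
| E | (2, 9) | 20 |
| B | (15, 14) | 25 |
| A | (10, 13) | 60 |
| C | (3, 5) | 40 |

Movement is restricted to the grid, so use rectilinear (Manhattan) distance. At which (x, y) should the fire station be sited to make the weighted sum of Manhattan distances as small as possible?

(10, 9)

Manhattan distance separates: Σwᵢ(|x−xᵢ|+|y−yᵢ|) = Σwᵢ|x−xᵢ| + Σwᵢ|y−yᵢ|, so x and y are optimised independently as 1-D weighted medians.
Total weight W = 195; half = 97.5.
x-coordinate, sorted with cumulative weight:
  x=2 (E, w=20) cum 20
  x=3 (C, w=40) cum 60
  x=10 (A, w=60) cum 120  ← median
  x=14 (D, w=50) cum 170
  x=15 (B, w=25) cum 195
⇒ x* = 10
y-coordinate, sorted with cumulative weight:
  y=0 (D, w=50) cum 50
  y=5 (C, w=40) cum 90
  y=9 (E, w=20) cum 110  ← median
  y=13 (A, w=60) cum 170
  y=14 (B, w=25) cum 195
⇒ y* = 9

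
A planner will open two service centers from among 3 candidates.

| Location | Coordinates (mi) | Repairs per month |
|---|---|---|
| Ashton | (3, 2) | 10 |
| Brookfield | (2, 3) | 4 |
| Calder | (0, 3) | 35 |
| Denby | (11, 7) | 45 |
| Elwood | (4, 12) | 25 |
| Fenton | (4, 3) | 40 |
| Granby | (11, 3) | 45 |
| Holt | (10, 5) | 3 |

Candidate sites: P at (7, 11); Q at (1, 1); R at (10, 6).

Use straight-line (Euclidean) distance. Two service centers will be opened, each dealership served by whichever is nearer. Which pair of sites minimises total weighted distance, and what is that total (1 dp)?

Evaluate every pair (each demand assigned to the nearer of the two):
  {Q, R}: total = 674.9
  {P, Q}: total = 1010.0
  {P, R}: total = 1036.5
Best pair: {Q, R} with total 674.9.

{Q, R}, total 674.9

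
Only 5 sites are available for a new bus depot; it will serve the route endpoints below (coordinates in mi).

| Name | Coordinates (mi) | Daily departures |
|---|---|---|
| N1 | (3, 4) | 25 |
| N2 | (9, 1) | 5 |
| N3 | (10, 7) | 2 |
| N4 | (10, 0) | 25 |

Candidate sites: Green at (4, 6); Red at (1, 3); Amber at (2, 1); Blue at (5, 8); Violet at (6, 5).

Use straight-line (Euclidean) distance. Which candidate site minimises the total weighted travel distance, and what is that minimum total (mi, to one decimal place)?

Violet, total 273.1 mi

Total weighted distance at each candidate:
  Green (4, 6): total = 315.6
  Red (1, 3): total = 354.0
  Amber (2, 1): total = 335.6
  Blue (5, 8): total = 398.2
  Violet (6, 5): total = 273.1
Minimum is at Violet with total 273.1 mi.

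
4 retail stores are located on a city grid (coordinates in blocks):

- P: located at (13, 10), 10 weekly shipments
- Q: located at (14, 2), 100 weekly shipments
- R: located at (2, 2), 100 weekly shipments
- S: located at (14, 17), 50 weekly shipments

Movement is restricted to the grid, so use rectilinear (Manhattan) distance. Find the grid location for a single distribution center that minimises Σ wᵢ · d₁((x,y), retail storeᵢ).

Manhattan distance separates: Σwᵢ(|x−xᵢ|+|y−yᵢ|) = Σwᵢ|x−xᵢ| + Σwᵢ|y−yᵢ|, so x and y are optimised independently as 1-D weighted medians.
Total weight W = 260; half = 130.
x-coordinate, sorted with cumulative weight:
  x=2 (R, w=100) cum 100
  x=13 (P, w=10) cum 110
  x=14 (Q, w=100) cum 210  ← median
  x=14 (S, w=50) cum 260
⇒ x* = 14
y-coordinate, sorted with cumulative weight:
  y=2 (Q, w=100) cum 100
  y=2 (R, w=100) cum 200  ← median
  y=10 (P, w=10) cum 210
  y=17 (S, w=50) cum 260
⇒ y* = 2

(14, 2)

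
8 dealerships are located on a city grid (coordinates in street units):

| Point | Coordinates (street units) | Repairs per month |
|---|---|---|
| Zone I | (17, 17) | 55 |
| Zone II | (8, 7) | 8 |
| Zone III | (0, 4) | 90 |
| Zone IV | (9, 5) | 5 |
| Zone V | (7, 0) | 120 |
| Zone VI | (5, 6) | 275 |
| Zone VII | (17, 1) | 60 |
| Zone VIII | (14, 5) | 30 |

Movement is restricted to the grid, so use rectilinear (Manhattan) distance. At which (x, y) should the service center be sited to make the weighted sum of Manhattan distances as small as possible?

(5, 6)

Manhattan distance separates: Σwᵢ(|x−xᵢ|+|y−yᵢ|) = Σwᵢ|x−xᵢ| + Σwᵢ|y−yᵢ|, so x and y are optimised independently as 1-D weighted medians.
Total weight W = 643; half = 321.5.
x-coordinate, sorted with cumulative weight:
  x=0 (Zone III, w=90) cum 90
  x=5 (Zone VI, w=275) cum 365  ← median
  x=7 (Zone V, w=120) cum 485
  x=8 (Zone II, w=8) cum 493
  x=9 (Zone IV, w=5) cum 498
  x=14 (Zone VIII, w=30) cum 528
  x=17 (Zone I, w=55) cum 583
  x=17 (Zone VII, w=60) cum 643
⇒ x* = 5
y-coordinate, sorted with cumulative weight:
  y=0 (Zone V, w=120) cum 120
  y=1 (Zone VII, w=60) cum 180
  y=4 (Zone III, w=90) cum 270
  y=5 (Zone IV, w=5) cum 275
  y=5 (Zone VIII, w=30) cum 305
  y=6 (Zone VI, w=275) cum 580  ← median
  y=7 (Zone II, w=8) cum 588
  y=17 (Zone I, w=55) cum 643
⇒ y* = 6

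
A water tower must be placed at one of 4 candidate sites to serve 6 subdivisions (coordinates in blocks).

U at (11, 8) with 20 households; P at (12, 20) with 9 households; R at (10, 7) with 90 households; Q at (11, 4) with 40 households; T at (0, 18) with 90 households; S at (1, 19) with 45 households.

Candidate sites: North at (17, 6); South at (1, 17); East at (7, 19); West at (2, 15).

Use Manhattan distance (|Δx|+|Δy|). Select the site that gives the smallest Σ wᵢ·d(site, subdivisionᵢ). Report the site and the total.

Total weighted distance at each candidate:
  North (17, 6): total = 5286
  South (1, 17): total = 3406
  East (7, 19): total = 3454
  West (2, 15): total = 3370
Minimum is at West with total 3370 blocks.

West, total 3370 blocks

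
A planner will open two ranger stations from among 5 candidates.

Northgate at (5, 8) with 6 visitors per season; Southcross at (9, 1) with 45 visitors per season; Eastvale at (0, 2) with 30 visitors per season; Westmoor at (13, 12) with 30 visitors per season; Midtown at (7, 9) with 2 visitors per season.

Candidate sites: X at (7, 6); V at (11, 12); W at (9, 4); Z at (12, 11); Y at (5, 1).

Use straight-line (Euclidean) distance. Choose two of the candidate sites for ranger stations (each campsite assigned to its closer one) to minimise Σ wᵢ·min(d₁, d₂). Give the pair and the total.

{Z, Y}, total 428.2

Evaluate every pair (each demand assigned to the nearer of the two):
  {Z, Y}: total = 428.2
  {V, Y}: total = 445.0
  {W, Z}: total = 498.7
  {V, W}: total = 515.5
  {X, Z}: total = 549.6
  {X, V}: total = 567.2
  {W, Y}: total = 601.0
  {X, Y}: total = 610.5
  {X, W}: total = 654.4
  {V, Z}: total = 1011.5
Best pair: {Z, Y} with total 428.2.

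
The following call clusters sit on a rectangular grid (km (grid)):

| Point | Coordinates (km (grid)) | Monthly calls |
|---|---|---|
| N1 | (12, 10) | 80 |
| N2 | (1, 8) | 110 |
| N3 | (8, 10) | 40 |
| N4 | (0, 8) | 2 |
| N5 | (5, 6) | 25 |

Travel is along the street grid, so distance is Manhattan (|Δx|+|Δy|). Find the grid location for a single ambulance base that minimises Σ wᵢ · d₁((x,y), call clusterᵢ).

Manhattan distance separates: Σwᵢ(|x−xᵢ|+|y−yᵢ|) = Σwᵢ|x−xᵢ| + Σwᵢ|y−yᵢ|, so x and y are optimised independently as 1-D weighted medians.
Total weight W = 257; half = 128.5.
x-coordinate, sorted with cumulative weight:
  x=0 (N4, w=2) cum 2
  x=1 (N2, w=110) cum 112
  x=5 (N5, w=25) cum 137  ← median
  x=8 (N3, w=40) cum 177
  x=12 (N1, w=80) cum 257
⇒ x* = 5
y-coordinate, sorted with cumulative weight:
  y=6 (N5, w=25) cum 25
  y=8 (N2, w=110) cum 135  ← median
  y=8 (N4, w=2) cum 137
  y=10 (N1, w=80) cum 217
  y=10 (N3, w=40) cum 257
⇒ y* = 8

(5, 8)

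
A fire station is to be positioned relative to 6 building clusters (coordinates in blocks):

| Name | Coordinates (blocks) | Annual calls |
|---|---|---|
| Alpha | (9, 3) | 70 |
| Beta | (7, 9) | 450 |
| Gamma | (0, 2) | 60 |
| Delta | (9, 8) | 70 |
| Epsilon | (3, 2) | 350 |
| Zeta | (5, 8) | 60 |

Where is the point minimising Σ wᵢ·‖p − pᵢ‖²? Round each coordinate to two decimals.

(5.43, 5.77)

The minimiser of Σwᵢ‖p−pᵢ‖² is the weighted centroid p* = (Σwᵢpᵢ)/(Σwᵢ).
Σwᵢ = 1060.
Σwᵢxᵢ = 70·9 + 450·7 + 60·0 + 70·9 + 350·3 + 60·5 = 5760.
Σwᵢyᵢ = 70·3 + 450·9 + 60·2 + 70·8 + 350·2 + 60·8 = 6120.
x* = 5760/1060 = 5.43, y* = 6120/1060 = 5.77.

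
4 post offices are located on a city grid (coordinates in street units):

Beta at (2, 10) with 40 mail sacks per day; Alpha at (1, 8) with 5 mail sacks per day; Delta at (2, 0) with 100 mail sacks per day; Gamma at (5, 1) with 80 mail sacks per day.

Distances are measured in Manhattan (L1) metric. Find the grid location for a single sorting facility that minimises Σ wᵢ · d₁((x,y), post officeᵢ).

(2, 1)

Manhattan distance separates: Σwᵢ(|x−xᵢ|+|y−yᵢ|) = Σwᵢ|x−xᵢ| + Σwᵢ|y−yᵢ|, so x and y are optimised independently as 1-D weighted medians.
Total weight W = 225; half = 112.5.
x-coordinate, sorted with cumulative weight:
  x=1 (Alpha, w=5) cum 5
  x=2 (Beta, w=40) cum 45
  x=2 (Delta, w=100) cum 145  ← median
  x=5 (Gamma, w=80) cum 225
⇒ x* = 2
y-coordinate, sorted with cumulative weight:
  y=0 (Delta, w=100) cum 100
  y=1 (Gamma, w=80) cum 180  ← median
  y=8 (Alpha, w=5) cum 185
  y=10 (Beta, w=40) cum 225
⇒ y* = 1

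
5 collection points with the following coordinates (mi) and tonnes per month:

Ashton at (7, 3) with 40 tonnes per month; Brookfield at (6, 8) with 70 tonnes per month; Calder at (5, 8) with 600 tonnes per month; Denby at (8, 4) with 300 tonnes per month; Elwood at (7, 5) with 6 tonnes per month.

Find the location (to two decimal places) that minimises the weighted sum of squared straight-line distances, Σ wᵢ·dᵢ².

The minimiser of Σwᵢ‖p−pᵢ‖² is the weighted centroid p* = (Σwᵢpᵢ)/(Σwᵢ).
Σwᵢ = 1016.
Σwᵢxᵢ = 40·7 + 70·6 + 600·5 + 300·8 + 6·7 = 6142.
Σwᵢyᵢ = 40·3 + 70·8 + 600·8 + 300·4 + 6·5 = 6710.
x* = 6142/1016 = 6.05, y* = 6710/1016 = 6.60.

(6.05, 6.60)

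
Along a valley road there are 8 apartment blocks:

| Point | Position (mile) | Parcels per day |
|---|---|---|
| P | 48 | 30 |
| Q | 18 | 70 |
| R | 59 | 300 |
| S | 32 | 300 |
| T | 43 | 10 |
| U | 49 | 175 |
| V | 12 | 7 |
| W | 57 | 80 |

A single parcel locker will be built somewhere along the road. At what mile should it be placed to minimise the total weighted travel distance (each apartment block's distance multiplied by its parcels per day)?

x = 49

For a sum of weighted absolute distances on a line, the optimum is the weighted median (not the mean). Total weight W = 972; half-weight = 486.
Sort by position and accumulate weight:
  mile 12 (V, w=7) → cum 7
  mile 18 (Q, w=70) → cum 77
  mile 32 (S, w=300) → cum 377
  mile 43 (T, w=10) → cum 387
  mile 48 (P, w=30) → cum 417
  mile 49 (U, w=175) → cum 592  ≥ 486 → median here
  mile 57 (W, w=80) → cum 672
  mile 59 (R, w=300) → cum 972
Optimal location: mile 49.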